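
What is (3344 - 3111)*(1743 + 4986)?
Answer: 1567857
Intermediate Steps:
(3344 - 3111)*(1743 + 4986) = 233*6729 = 1567857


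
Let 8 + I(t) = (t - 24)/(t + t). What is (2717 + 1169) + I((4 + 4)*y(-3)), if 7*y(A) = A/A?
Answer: 3868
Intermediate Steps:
y(A) = 1/7 (y(A) = (A/A)/7 = (1/7)*1 = 1/7)
I(t) = -8 + (-24 + t)/(2*t) (I(t) = -8 + (t - 24)/(t + t) = -8 + (-24 + t)/((2*t)) = -8 + (-24 + t)*(1/(2*t)) = -8 + (-24 + t)/(2*t))
(2717 + 1169) + I((4 + 4)*y(-3)) = (2717 + 1169) + (-15/2 - 12*7/(4 + 4)) = 3886 + (-15/2 - 12/(8*(1/7))) = 3886 + (-15/2 - 12/8/7) = 3886 + (-15/2 - 12*7/8) = 3886 + (-15/2 - 21/2) = 3886 - 18 = 3868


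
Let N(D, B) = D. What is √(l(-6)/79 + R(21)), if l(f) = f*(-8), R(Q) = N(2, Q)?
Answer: √16274/79 ≈ 1.6148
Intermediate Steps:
R(Q) = 2
l(f) = -8*f
√(l(-6)/79 + R(21)) = √(-8*(-6)/79 + 2) = √(48*(1/79) + 2) = √(48/79 + 2) = √(206/79) = √16274/79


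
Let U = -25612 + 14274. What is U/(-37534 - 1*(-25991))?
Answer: 11338/11543 ≈ 0.98224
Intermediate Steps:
U = -11338
U/(-37534 - 1*(-25991)) = -11338/(-37534 - 1*(-25991)) = -11338/(-37534 + 25991) = -11338/(-11543) = -11338*(-1/11543) = 11338/11543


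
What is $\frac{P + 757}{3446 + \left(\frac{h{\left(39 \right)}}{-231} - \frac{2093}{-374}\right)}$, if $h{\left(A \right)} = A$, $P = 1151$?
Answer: $\frac{4995144}{9035837} \approx 0.55281$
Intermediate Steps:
$\frac{P + 757}{3446 + \left(\frac{h{\left(39 \right)}}{-231} - \frac{2093}{-374}\right)} = \frac{1151 + 757}{3446 + \left(\frac{39}{-231} - \frac{2093}{-374}\right)} = \frac{1908}{3446 + \left(39 \left(- \frac{1}{231}\right) - - \frac{2093}{374}\right)} = \frac{1908}{3446 + \left(- \frac{13}{77} + \frac{2093}{374}\right)} = \frac{1908}{3446 + \frac{14209}{2618}} = \frac{1908}{\frac{9035837}{2618}} = 1908 \cdot \frac{2618}{9035837} = \frac{4995144}{9035837}$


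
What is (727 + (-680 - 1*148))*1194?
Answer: -120594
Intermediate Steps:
(727 + (-680 - 1*148))*1194 = (727 + (-680 - 148))*1194 = (727 - 828)*1194 = -101*1194 = -120594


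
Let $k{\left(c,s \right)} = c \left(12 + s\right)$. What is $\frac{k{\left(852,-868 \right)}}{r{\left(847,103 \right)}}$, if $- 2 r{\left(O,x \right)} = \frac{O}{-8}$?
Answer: $- \frac{11668992}{847} \approx -13777.0$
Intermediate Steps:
$r{\left(O,x \right)} = \frac{O}{16}$ ($r{\left(O,x \right)} = - \frac{O \frac{1}{-8}}{2} = - \frac{O \left(- \frac{1}{8}\right)}{2} = - \frac{\left(- \frac{1}{8}\right) O}{2} = \frac{O}{16}$)
$\frac{k{\left(852,-868 \right)}}{r{\left(847,103 \right)}} = \frac{852 \left(12 - 868\right)}{\frac{1}{16} \cdot 847} = \frac{852 \left(-856\right)}{\frac{847}{16}} = \left(-729312\right) \frac{16}{847} = - \frac{11668992}{847}$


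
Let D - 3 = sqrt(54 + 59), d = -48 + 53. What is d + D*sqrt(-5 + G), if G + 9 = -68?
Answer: 5 + I*sqrt(82)*(3 + sqrt(113)) ≈ 5.0 + 123.43*I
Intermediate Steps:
G = -77 (G = -9 - 68 = -77)
d = 5
D = 3 + sqrt(113) (D = 3 + sqrt(54 + 59) = 3 + sqrt(113) ≈ 13.630)
d + D*sqrt(-5 + G) = 5 + (3 + sqrt(113))*sqrt(-5 - 77) = 5 + (3 + sqrt(113))*sqrt(-82) = 5 + (3 + sqrt(113))*(I*sqrt(82)) = 5 + I*sqrt(82)*(3 + sqrt(113))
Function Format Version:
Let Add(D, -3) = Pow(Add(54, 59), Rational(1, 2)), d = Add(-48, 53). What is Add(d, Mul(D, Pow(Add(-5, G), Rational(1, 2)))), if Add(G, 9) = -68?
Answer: Add(5, Mul(I, Pow(82, Rational(1, 2)), Add(3, Pow(113, Rational(1, 2))))) ≈ Add(5.0000, Mul(123.43, I))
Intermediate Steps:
G = -77 (G = Add(-9, -68) = -77)
d = 5
D = Add(3, Pow(113, Rational(1, 2))) (D = Add(3, Pow(Add(54, 59), Rational(1, 2))) = Add(3, Pow(113, Rational(1, 2))) ≈ 13.630)
Add(d, Mul(D, Pow(Add(-5, G), Rational(1, 2)))) = Add(5, Mul(Add(3, Pow(113, Rational(1, 2))), Pow(Add(-5, -77), Rational(1, 2)))) = Add(5, Mul(Add(3, Pow(113, Rational(1, 2))), Pow(-82, Rational(1, 2)))) = Add(5, Mul(Add(3, Pow(113, Rational(1, 2))), Mul(I, Pow(82, Rational(1, 2))))) = Add(5, Mul(I, Pow(82, Rational(1, 2)), Add(3, Pow(113, Rational(1, 2)))))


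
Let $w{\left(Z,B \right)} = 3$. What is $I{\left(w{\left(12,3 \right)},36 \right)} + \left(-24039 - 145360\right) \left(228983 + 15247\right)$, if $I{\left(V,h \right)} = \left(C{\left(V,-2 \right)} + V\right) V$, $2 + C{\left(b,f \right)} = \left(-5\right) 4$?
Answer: $-41372317827$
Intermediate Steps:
$C{\left(b,f \right)} = -22$ ($C{\left(b,f \right)} = -2 - 20 = -22$)
$I{\left(V,h \right)} = V \left(-22 + V\right)$ ($I{\left(V,h \right)} = \left(-22 + V\right) V = V \left(-22 + V\right)$)
$I{\left(w{\left(12,3 \right)},36 \right)} + \left(-24039 - 145360\right) \left(228983 + 15247\right) = 3 \left(-22 + 3\right) + \left(-24039 - 145360\right) \left(228983 + 15247\right) = 3 \left(-19\right) - 41372317770 = -57 - 41372317770 = -41372317827$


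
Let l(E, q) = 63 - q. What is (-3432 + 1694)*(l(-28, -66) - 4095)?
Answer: 6892908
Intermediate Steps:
(-3432 + 1694)*(l(-28, -66) - 4095) = (-3432 + 1694)*((63 - 1*(-66)) - 4095) = -1738*((63 + 66) - 4095) = -1738*(129 - 4095) = -1738*(-3966) = 6892908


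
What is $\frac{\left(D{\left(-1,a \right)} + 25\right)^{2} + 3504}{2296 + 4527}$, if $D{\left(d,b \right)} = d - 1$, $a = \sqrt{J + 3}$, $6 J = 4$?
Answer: $\frac{4033}{6823} \approx 0.59109$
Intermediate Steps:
$J = \frac{2}{3}$ ($J = \frac{1}{6} \cdot 4 = \frac{2}{3} \approx 0.66667$)
$a = \frac{\sqrt{33}}{3}$ ($a = \sqrt{\frac{2}{3} + 3} = \sqrt{\frac{11}{3}} = \frac{\sqrt{33}}{3} \approx 1.9149$)
$D{\left(d,b \right)} = -1 + d$
$\frac{\left(D{\left(-1,a \right)} + 25\right)^{2} + 3504}{2296 + 4527} = \frac{\left(\left(-1 - 1\right) + 25\right)^{2} + 3504}{2296 + 4527} = \frac{\left(-2 + 25\right)^{2} + 3504}{6823} = \left(23^{2} + 3504\right) \frac{1}{6823} = \left(529 + 3504\right) \frac{1}{6823} = 4033 \cdot \frac{1}{6823} = \frac{4033}{6823}$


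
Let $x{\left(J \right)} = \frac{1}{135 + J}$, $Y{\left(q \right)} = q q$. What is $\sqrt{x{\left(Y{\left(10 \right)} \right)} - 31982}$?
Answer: $\frac{i \sqrt{1766205715}}{235} \approx 178.84 i$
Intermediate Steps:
$Y{\left(q \right)} = q^{2}$
$\sqrt{x{\left(Y{\left(10 \right)} \right)} - 31982} = \sqrt{\frac{1}{135 + 10^{2}} - 31982} = \sqrt{\frac{1}{135 + 100} - 31982} = \sqrt{\frac{1}{235} - 31982} = \sqrt{- \frac{7515769}{235}} = \frac{i \sqrt{1766205715}}{235}$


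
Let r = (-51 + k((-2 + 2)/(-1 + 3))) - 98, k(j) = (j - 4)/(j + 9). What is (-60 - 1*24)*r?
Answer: 37660/3 ≈ 12553.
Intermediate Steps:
k(j) = (-4 + j)/(9 + j)
r = -1345/9 (r = (-51 + (-4 + (-2 + 2)/(-1 + 3))/(9 + (-2 + 2)/(-1 + 3))) - 98 = (-51 + (-4 + 0/2)/(9 + 0/2)) - 98 = (-51 + (-4 + 0*(1/2))/(9 + 0*(1/2))) - 98 = (-51 + (-4 + 0)/(9 + 0)) - 98 = (-51 - 4/9) - 98 = -463/9 - 98 = -1345/9 ≈ -149.44)
(-60 - 1*24)*r = (-60 - 1*24)*(-1345/9) = (-60 - 24)*(-1345/9) = -84*(-1345/9) = 37660/3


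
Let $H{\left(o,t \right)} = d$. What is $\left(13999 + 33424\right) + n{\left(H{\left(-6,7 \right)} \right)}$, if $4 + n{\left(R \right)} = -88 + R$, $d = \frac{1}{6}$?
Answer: $\frac{283987}{6} \approx 47331.0$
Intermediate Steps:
$d = \frac{1}{6} \approx 0.16667$
$H{\left(o,t \right)} = \frac{1}{6}$
$n{\left(R \right)} = -92 + R$ ($n{\left(R \right)} = -4 + \left(-88 + R\right) = -92 + R$)
$\left(13999 + 33424\right) + n{\left(H{\left(-6,7 \right)} \right)} = \left(13999 + 33424\right) + \left(-92 + \frac{1}{6}\right) = 47423 - \frac{551}{6} = \frac{283987}{6}$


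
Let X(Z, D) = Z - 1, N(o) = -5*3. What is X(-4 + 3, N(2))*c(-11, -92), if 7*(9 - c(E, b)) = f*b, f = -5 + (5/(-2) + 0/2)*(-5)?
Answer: -1506/7 ≈ -215.14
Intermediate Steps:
f = 15/2 (f = -5 + (5*(-1/2) + 0*(1/2))*(-5) = -5 + (-5/2 + 0)*(-5) = -5 - 5/2*(-5) = -5 + 25/2 = 15/2 ≈ 7.5000)
N(o) = -15
X(Z, D) = -1 + Z
c(E, b) = 9 - 15*b/14
X(-4 + 3, N(2))*c(-11, -92) = (-1 + (-4 + 3))*(9 - 15/14*(-92)) = (-1 - 1)*(9 + 690/7) = -2*753/7 = -1506/7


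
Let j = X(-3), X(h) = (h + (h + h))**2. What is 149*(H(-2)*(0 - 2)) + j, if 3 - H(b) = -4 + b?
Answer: -2601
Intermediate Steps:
H(b) = 7 - b (H(b) = 3 - (-4 + b) = 3 + (4 - b) = 7 - b)
X(h) = 9*h**2 (X(h) = (h + 2*h)**2 = (3*h)**2 = 9*h**2)
j = 81 (j = 9*(-3)**2 = 9*9 = 81)
149*(H(-2)*(0 - 2)) + j = 149*((7 - 1*(-2))*(0 - 2)) + 81 = 149*((7 + 2)*(-2)) + 81 = 149*(9*(-2)) + 81 = 149*(-18) + 81 = -2682 + 81 = -2601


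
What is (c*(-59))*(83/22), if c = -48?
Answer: 117528/11 ≈ 10684.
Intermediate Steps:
(c*(-59))*(83/22) = (-48*(-59))*(83/22) = 2832*(83*(1/22)) = 2832*(83/22) = 117528/11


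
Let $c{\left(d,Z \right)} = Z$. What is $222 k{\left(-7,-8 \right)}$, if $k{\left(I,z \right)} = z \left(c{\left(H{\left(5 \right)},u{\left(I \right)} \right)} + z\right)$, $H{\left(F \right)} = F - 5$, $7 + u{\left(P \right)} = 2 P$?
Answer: $51504$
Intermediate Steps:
$u{\left(P \right)} = -7 + 2 P$
$H{\left(F \right)} = -5 + F$
$k{\left(I,z \right)} = z \left(-7 + z + 2 I\right)$ ($k{\left(I,z \right)} = z \left(\left(-7 + 2 I\right) + z\right) = z \left(-7 + z + 2 I\right)$)
$222 k{\left(-7,-8 \right)} = 222 \left(- 8 \left(-7 - 8 + 2 \left(-7\right)\right)\right) = 222 \left(- 8 \left(-7 - 8 - 14\right)\right) = 222 \left(\left(-8\right) \left(-29\right)\right) = 222 \cdot 232 = 51504$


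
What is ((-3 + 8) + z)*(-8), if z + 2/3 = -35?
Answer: 736/3 ≈ 245.33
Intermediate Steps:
z = -107/3 (z = -⅔ - 35 = -107/3 ≈ -35.667)
((-3 + 8) + z)*(-8) = ((-3 + 8) - 107/3)*(-8) = (5 - 107/3)*(-8) = -92/3*(-8) = 736/3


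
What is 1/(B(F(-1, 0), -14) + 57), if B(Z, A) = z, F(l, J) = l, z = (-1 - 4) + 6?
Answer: 1/58 ≈ 0.017241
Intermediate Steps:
z = 1 (z = -5 + 6 = 1)
B(Z, A) = 1
1/(B(F(-1, 0), -14) + 57) = 1/(1 + 57) = 1/58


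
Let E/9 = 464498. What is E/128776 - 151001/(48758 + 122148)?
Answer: 173756037979/5502147764 ≈ 31.580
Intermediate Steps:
E = 4180482 (E = 9*464498 = 4180482)
E/128776 - 151001/(48758 + 122148) = 4180482/128776 - 151001/(48758 + 122148) = 4180482*(1/128776) - 151001/170906 = 2090241/64388 - 151001*1/170906 = 2090241/64388 - 151001/170906 = 173756037979/5502147764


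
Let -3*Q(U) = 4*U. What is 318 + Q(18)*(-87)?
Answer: 2406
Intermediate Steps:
Q(U) = -4*U/3
318 + Q(18)*(-87) = 318 - 4/3*18*(-87) = 318 - 24*(-87) = 318 + 2088 = 2406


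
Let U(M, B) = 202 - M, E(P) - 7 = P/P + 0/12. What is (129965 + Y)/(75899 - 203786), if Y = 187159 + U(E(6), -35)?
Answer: -317318/127887 ≈ -2.4812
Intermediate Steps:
E(P) = 8 (E(P) = 7 + (P/P + 0/12) = 7 + (1 + 0*(1/12)) = 7 + (1 + 0) = 7 + 1 = 8)
Y = 187353 (Y = 187159 + (202 - 1*8) = 187159 + (202 - 8) = 187159 + 194 = 187353)
(129965 + Y)/(75899 - 203786) = (129965 + 187353)/(75899 - 203786) = 317318/(-127887) = 317318*(-1/127887) = -317318/127887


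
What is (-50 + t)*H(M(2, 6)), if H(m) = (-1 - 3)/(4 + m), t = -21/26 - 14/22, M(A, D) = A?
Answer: 14713/429 ≈ 34.296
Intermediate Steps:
t = -413/286 (t = -21*1/26 - 14*1/22 = -21/26 - 7/11 = -413/286 ≈ -1.4441)
H(m) = -4/(4 + m)
(-50 + t)*H(M(2, 6)) = (-50 - 413/286)*(-4/(4 + 2)) = -(-29426)/(143*6) = -14713/286*(-⅔) = 14713/429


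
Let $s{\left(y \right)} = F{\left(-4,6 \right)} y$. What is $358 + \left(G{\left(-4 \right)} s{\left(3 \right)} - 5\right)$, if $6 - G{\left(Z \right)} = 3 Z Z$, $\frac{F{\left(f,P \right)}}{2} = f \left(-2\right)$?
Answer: $-1663$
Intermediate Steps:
$F{\left(f,P \right)} = - 4 f$ ($F{\left(f,P \right)} = 2 f \left(-2\right) = 2 \left(- 2 f\right) = - 4 f$)
$s{\left(y \right)} = 16 y$ ($s{\left(y \right)} = \left(-4\right) \left(-4\right) y = 16 y$)
$G{\left(Z \right)} = 6 - 3 Z^{2}$ ($G{\left(Z \right)} = 6 - 3 Z Z = 6 - 3 Z^{2}$)
$358 + \left(G{\left(-4 \right)} s{\left(3 \right)} - 5\right) = 358 + \left(\left(6 - 3 \left(-4\right)^{2}\right) 16 \cdot 3 - 5\right) = 358 + \left(\left(6 - 48\right) 48 - 5\right) = 358 - 2021 = -1663$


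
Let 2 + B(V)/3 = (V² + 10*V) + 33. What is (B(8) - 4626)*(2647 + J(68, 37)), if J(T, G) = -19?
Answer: -10777428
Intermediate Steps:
B(V) = 93 + 3*V² + 30*V (B(V) = -6 + 3*((V² + 10*V) + 33) = -6 + 3*(33 + V² + 10*V) = -6 + (99 + 3*V² + 30*V) = 93 + 3*V² + 30*V)
(B(8) - 4626)*(2647 + J(68, 37)) = ((93 + 3*8² + 30*8) - 4626)*(2647 - 19) = ((93 + 3*64 + 240) - 4626)*2628 = ((93 + 192 + 240) - 4626)*2628 = (525 - 4626)*2628 = -4101*2628 = -10777428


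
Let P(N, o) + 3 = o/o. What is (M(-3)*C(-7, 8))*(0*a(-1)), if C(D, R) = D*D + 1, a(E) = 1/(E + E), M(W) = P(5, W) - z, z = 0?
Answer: 0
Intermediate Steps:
P(N, o) = -2 (P(N, o) = -3 + o/o = -3 + 1 = -2)
M(W) = -2 (M(W) = -2 - 1*0 = -2 + 0 = -2)
a(E) = 1/(2*E)
C(D, R) = 1 + D**2 (C(D, R) = D**2 + 1 = 1 + D**2)
(M(-3)*C(-7, 8))*(0*a(-1)) = (-2*(1 + (-7)**2))*(0*((1/2)/(-1))) = (-2*(1 + 49))*(0*((1/2)*(-1))) = (-2*50)*(0*(-1/2)) = -100*0 = 0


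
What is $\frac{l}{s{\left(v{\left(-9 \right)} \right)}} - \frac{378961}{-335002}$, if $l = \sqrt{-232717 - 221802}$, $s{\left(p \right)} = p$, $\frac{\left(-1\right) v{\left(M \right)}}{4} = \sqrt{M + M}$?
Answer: $\frac{378961}{335002} - \frac{\sqrt{909038}}{24} \approx -38.595$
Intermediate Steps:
$v{\left(M \right)} = - 4 \sqrt{2} \sqrt{M}$ ($v{\left(M \right)} = - 4 \sqrt{M + M} = - 4 \sqrt{2 M} = - 4 \sqrt{2} \sqrt{M}$)
$l = i \sqrt{454519}$ ($l = \sqrt{-454519} = i \sqrt{454519} \approx 674.18 i$)
$\frac{l}{s{\left(v{\left(-9 \right)} \right)}} - \frac{378961}{-335002} = \frac{i \sqrt{454519}}{\left(-4\right) \sqrt{2} \sqrt{-9}} - \frac{378961}{-335002} = \frac{i \sqrt{454519}}{\left(-4\right) \sqrt{2} \cdot 3 i} - - \frac{378961}{335002} = \frac{i \sqrt{454519}}{\left(-12\right) i \sqrt{2}} + \frac{378961}{335002} = i \sqrt{454519} \frac{i \sqrt{2}}{24} + \frac{378961}{335002} = - \frac{\sqrt{909038}}{24} + \frac{378961}{335002} = \frac{378961}{335002} - \frac{\sqrt{909038}}{24}$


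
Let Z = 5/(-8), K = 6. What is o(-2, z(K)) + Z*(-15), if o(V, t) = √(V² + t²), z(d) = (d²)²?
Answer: 75/8 + 2*√419905 ≈ 1305.4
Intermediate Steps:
Z = -5/8 (Z = 5*(-⅛) = -5/8 ≈ -0.62500)
z(d) = d⁴
o(-2, z(K)) + Z*(-15) = √((-2)² + (6⁴)²) - 5/8*(-15) = √(4 + 1296²) + 75/8 = √(4 + 1679616) + 75/8 = √1679620 + 75/8 = 2*√419905 + 75/8 = 75/8 + 2*√419905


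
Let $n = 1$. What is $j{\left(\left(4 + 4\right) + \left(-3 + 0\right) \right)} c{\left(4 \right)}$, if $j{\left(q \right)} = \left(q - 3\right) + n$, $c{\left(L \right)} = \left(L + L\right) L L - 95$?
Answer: $99$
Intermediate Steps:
$c{\left(L \right)} = -95 + 2 L^{3}$ ($c{\left(L \right)} = 2 L L L - 95 = 2 L^{2} L - 95 = 2 L^{3} - 95 = -95 + 2 L^{3}$)
$j{\left(q \right)} = -2 + q$ ($j{\left(q \right)} = \left(q - 3\right) + 1 = \left(-3 + q\right) + 1 = -2 + q$)
$j{\left(\left(4 + 4\right) + \left(-3 + 0\right) \right)} c{\left(4 \right)} = \left(-2 + \left(\left(4 + 4\right) + \left(-3 + 0\right)\right)\right) \left(-95 + 2 \cdot 4^{3}\right) = \left(-2 + \left(8 - 3\right)\right) \left(-95 + 2 \cdot 64\right) = \left(-2 + 5\right) \left(-95 + 128\right) = 3 \cdot 33 = 99$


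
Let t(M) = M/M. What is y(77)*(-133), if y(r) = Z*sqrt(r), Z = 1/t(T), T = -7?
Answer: -133*sqrt(77) ≈ -1167.1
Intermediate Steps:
t(M) = 1
Z = 1 (Z = 1/1 = 1)
y(r) = sqrt(r) (y(r) = 1*sqrt(r) = sqrt(r))
y(77)*(-133) = sqrt(77)*(-133) = -133*sqrt(77)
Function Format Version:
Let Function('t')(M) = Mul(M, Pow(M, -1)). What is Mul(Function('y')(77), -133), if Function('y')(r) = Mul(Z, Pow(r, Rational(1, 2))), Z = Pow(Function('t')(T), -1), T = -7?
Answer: Mul(-133, Pow(77, Rational(1, 2))) ≈ -1167.1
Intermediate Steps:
Function('t')(M) = 1
Z = 1 (Z = Pow(1, -1) = 1)
Function('y')(r) = Pow(r, Rational(1, 2)) (Function('y')(r) = Mul(1, Pow(r, Rational(1, 2))) = Pow(r, Rational(1, 2)))
Mul(Function('y')(77), -133) = Mul(Pow(77, Rational(1, 2)), -133) = Mul(-133, Pow(77, Rational(1, 2)))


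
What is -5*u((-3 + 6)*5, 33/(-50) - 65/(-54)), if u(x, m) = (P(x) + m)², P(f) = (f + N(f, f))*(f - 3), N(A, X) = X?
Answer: -59227496689/91125 ≈ -6.4996e+5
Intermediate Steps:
P(f) = 2*f*(-3 + f) (P(f) = (f + f)*(f - 3) = (2*f)*(-3 + f) = 2*f*(-3 + f))
u(x, m) = (m + 2*x*(-3 + x))² (u(x, m) = (2*x*(-3 + x) + m)² = (m + 2*x*(-3 + x))²)
-5*u((-3 + 6)*5, 33/(-50) - 65/(-54)) = -5*((33/(-50) - 65/(-54)) - 6*(-3 + 6)*5 + 2*((-3 + 6)*5)²)² = -5*((33*(-1/50) - 65*(-1/54)) - 18*5 + 2*(3*5)²)² = -5*((-33/50 + 65/54) - 6*15 + 2*15²)² = -5*(367/675 - 90 + 2*225)² = -5*(367/675 - 90 + 450)² = -5*(243367/675)² = -5*59227496689/455625 = -59227496689/91125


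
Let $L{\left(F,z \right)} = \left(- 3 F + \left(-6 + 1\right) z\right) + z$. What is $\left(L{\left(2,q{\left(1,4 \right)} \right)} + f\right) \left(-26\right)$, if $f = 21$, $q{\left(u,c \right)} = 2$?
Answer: $-182$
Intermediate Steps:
$L{\left(F,z \right)} = - 4 z - 3 F$ ($L{\left(F,z \right)} = \left(- 3 F - 5 z\right) + z = \left(- 5 z - 3 F\right) + z = - 4 z - 3 F$)
$\left(L{\left(2,q{\left(1,4 \right)} \right)} + f\right) \left(-26\right) = \left(\left(\left(-4\right) 2 - 6\right) + 21\right) \left(-26\right) = \left(\left(-8 - 6\right) + 21\right) \left(-26\right) = \left(-14 + 21\right) \left(-26\right) = 7 \left(-26\right) = -182$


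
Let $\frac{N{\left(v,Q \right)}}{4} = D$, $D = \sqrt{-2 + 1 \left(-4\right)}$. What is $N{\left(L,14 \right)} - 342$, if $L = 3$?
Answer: $-342 + 4 i \sqrt{6} \approx -342.0 + 9.798 i$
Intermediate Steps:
$D = i \sqrt{6}$ ($D = \sqrt{-2 - 4} = \sqrt{-6} = i \sqrt{6} \approx 2.4495 i$)
$N{\left(v,Q \right)} = 4 i \sqrt{6}$
$N{\left(L,14 \right)} - 342 = 4 i \sqrt{6} - 342 = -342 + 4 i \sqrt{6}$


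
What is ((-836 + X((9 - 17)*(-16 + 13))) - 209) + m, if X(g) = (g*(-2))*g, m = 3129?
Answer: 932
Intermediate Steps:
X(g) = -2*g² (X(g) = (-2*g)*g = -2*g²)
((-836 + X((9 - 17)*(-16 + 13))) - 209) + m = ((-836 - 2*(-16 + 13)²*(9 - 17)²) - 209) + 3129 = ((-836 - 2*(-8*(-3))²) - 209) + 3129 = ((-836 - 2*24²) - 209) + 3129 = ((-836 - 2*576) - 209) + 3129 = ((-836 - 1152) - 209) + 3129 = (-1988 - 209) + 3129 = -2197 + 3129 = 932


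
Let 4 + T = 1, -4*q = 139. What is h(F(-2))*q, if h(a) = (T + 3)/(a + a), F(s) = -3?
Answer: 0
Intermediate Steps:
q = -139/4 (q = -¼*139 = -139/4 ≈ -34.750)
T = -3 (T = -4 + 1 = -3)
h(a) = 0 (h(a) = (-3 + 3)/(a + a) = 0/((2*a)) = 0*(1/(2*a)) = 0)
h(F(-2))*q = 0*(-139/4) = 0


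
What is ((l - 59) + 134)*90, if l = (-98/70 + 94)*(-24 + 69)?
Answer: 381780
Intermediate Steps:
l = 4167 (l = (-98*1/70 + 94)*45 = (-7/5 + 94)*45 = (463/5)*45 = 4167)
((l - 59) + 134)*90 = ((4167 - 59) + 134)*90 = (4108 + 134)*90 = 4242*90 = 381780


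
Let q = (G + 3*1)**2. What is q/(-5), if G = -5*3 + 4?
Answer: -64/5 ≈ -12.800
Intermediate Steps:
G = -11 (G = -15 + 4 = -11)
q = 64 (q = (-11 + 3*1)**2 = (-11 + 3)**2 = (-8)**2 = 64)
q/(-5) = 64/(-5) = -1/5*64 = -64/5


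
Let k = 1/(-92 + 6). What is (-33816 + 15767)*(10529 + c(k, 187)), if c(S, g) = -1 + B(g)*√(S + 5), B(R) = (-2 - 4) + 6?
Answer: -190019872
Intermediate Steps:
B(R) = 0 (B(R) = -6 + 6 = 0)
k = -1/86 (k = 1/(-86) = -1/86 ≈ -0.011628)
c(S, g) = -1 (c(S, g) = -1 + 0*√(S + 5) = -1 + 0*√(5 + S) = -1 + 0 = -1)
(-33816 + 15767)*(10529 + c(k, 187)) = (-33816 + 15767)*(10529 - 1) = -18049*10528 = -190019872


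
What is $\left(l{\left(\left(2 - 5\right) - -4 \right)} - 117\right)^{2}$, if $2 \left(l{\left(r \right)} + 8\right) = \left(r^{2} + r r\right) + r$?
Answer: $\frac{61009}{4} \approx 15252.0$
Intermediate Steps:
$l{\left(r \right)} = -8 + r^{2} + \frac{r}{2}$ ($l{\left(r \right)} = -8 + \frac{\left(r^{2} + r r\right) + r}{2} = -8 + \frac{\left(r^{2} + r^{2}\right) + r}{2} = -8 + \frac{2 r^{2} + r}{2} = -8 + \frac{r + 2 r^{2}}{2} = -8 + \left(r^{2} + \frac{r}{2}\right) = -8 + r^{2} + \frac{r}{2}$)
$\left(l{\left(\left(2 - 5\right) - -4 \right)} - 117\right)^{2} = \left(\left(-8 + \left(\left(2 - 5\right) - -4\right)^{2} + \frac{\left(2 - 5\right) - -4}{2}\right) - 117\right)^{2} = \left(\left(-8 + \left(\left(2 - 5\right) + 4\right)^{2} + \frac{\left(2 - 5\right) + 4}{2}\right) - 117\right)^{2} = \left(\left(-8 + \left(-3 + 4\right)^{2} + \frac{-3 + 4}{2}\right) - 117\right)^{2} = \left(\left(-8 + 1^{2} + \frac{1}{2} \cdot 1\right) - 117\right)^{2} = \left(\left(-8 + 1 + \frac{1}{2}\right) - 117\right)^{2} = \left(- \frac{13}{2} - 117\right)^{2} = \left(- \frac{247}{2}\right)^{2} = \frac{61009}{4}$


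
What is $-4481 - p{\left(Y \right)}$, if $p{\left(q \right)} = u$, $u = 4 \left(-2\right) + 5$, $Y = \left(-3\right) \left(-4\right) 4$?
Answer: $-4478$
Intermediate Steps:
$Y = 48$ ($Y = 12 \cdot 4 = 48$)
$u = -3$ ($u = -8 + 5 = -3$)
$p{\left(q \right)} = -3$
$-4481 - p{\left(Y \right)} = -4481 - -3 = -4481 + 3 = -4478$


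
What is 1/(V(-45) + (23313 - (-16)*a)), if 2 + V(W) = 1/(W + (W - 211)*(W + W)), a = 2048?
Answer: 22995/1289536606 ≈ 1.7832e-5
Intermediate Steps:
V(W) = -2 + 1/(W + 2*W*(-211 + W)) (V(W) = -2 + 1/(W + (W - 211)*(W + W)) = -2 + 1/(W + (-211 + W)*(2*W)) = -2 + 1/(W + 2*W*(-211 + W)))
1/(V(-45) + (23313 - (-16)*a)) = 1/((1 - 4*(-45)² + 842*(-45))/((-45)*(-421 + 2*(-45))) + (23313 - (-16)*2048)) = 1/(-(1 - 4*2025 - 37890)/(45*(-421 - 90)) + (23313 - 1*(-32768))) = 1/(-1/45*(1 - 8100 - 37890)/(-511) + (23313 + 32768)) = 1/(-1/45*(-1/511)*(-45989) + 56081) = 1/(-45989/22995 + 56081) = 1/(1289536606/22995) = 22995/1289536606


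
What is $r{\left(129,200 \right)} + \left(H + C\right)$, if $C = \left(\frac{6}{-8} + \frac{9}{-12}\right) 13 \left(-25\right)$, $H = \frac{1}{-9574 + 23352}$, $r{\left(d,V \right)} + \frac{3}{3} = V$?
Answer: $\frac{4729299}{6889} \approx 686.5$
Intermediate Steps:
$r{\left(d,V \right)} = -1 + V$
$H = \frac{1}{13778} \approx 7.2579 \cdot 10^{-5}$
$C = \frac{975}{2}$ ($C = \left(6 \left(- \frac{1}{8}\right) + 9 \left(- \frac{1}{12}\right)\right) 13 \left(-25\right) = \left(- \frac{3}{4} - \frac{3}{4}\right) 13 \left(-25\right) = \left(- \frac{3}{2}\right) 13 \left(-25\right) = \left(- \frac{39}{2}\right) \left(-25\right) = \frac{975}{2} \approx 487.5$)
$r{\left(129,200 \right)} + \left(H + C\right) = \left(-1 + 200\right) + \left(\frac{1}{13778} + \frac{975}{2}\right) = 199 + \frac{3358388}{6889} = \frac{4729299}{6889}$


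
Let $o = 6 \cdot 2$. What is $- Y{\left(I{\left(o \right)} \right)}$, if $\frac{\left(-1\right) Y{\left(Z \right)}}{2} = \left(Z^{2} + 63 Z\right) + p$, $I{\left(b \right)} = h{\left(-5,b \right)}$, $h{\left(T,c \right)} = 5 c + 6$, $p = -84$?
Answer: $16860$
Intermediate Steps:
$o = 12$
$h{\left(T,c \right)} = 6 + 5 c$
$I{\left(b \right)} = 6 + 5 b$
$Y{\left(Z \right)} = 168 - 126 Z - 2 Z^{2}$ ($Y{\left(Z \right)} = - 2 \left(\left(Z^{2} + 63 Z\right) - 84\right) = - 2 \left(-84 + Z^{2} + 63 Z\right) = 168 - 126 Z - 2 Z^{2}$)
$- Y{\left(I{\left(o \right)} \right)} = - (168 - 126 \left(6 + 5 \cdot 12\right) - 2 \left(6 + 5 \cdot 12\right)^{2}) = - (168 - 126 \left(6 + 60\right) - 2 \left(6 + 60\right)^{2}) = - (168 - 8316 - 2 \cdot 66^{2}) = - (168 - 8316 - 8712) = \left(-1\right) \left(-16860\right) = 16860$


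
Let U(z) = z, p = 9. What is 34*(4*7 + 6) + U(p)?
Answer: 1165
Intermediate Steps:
34*(4*7 + 6) + U(p) = 34*(4*7 + 6) + 9 = 34*(28 + 6) + 9 = 34*34 + 9 = 1156 + 9 = 1165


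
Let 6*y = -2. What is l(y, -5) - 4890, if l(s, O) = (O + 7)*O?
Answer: -4900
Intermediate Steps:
y = -⅓ (y = (⅙)*(-2) = -⅓ ≈ -0.33333)
l(s, O) = O*(7 + O) (l(s, O) = (7 + O)*O = O*(7 + O))
l(y, -5) - 4890 = -5*(7 - 5) - 4890 = -5*2 - 4890 = -10 - 4890 = -4900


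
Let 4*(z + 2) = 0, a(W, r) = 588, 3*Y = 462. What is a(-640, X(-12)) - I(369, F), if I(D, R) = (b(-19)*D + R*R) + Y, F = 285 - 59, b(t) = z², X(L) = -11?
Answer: -52118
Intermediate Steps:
Y = 154 (Y = (⅓)*462 = 154)
z = -2 (z = -2 + (¼)*0 = -2 + 0 = -2)
b(t) = 4 (b(t) = (-2)² = 4)
F = 226
I(D, R) = 154 + R² + 4*D (I(D, R) = (4*D + R*R) + 154 = (4*D + R²) + 154 = (R² + 4*D) + 154 = 154 + R² + 4*D)
a(-640, X(-12)) - I(369, F) = 588 - (154 + 226² + 4*369) = 588 - (154 + 51076 + 1476) = 588 - 1*52706 = 588 - 52706 = -52118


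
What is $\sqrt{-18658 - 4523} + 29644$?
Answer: $29644 + i \sqrt{23181} \approx 29644.0 + 152.25 i$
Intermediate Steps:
$\sqrt{-18658 - 4523} + 29644 = \sqrt{-23181} + 29644 = i \sqrt{23181} + 29644 = 29644 + i \sqrt{23181}$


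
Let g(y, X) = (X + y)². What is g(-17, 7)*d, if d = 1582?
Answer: 158200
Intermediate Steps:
g(-17, 7)*d = (7 - 17)²*1582 = (-10)²*1582 = 100*1582 = 158200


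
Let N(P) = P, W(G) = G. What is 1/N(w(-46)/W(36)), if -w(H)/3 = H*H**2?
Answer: 3/24334 ≈ 0.00012328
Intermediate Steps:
w(H) = -3*H**3 (w(H) = -3*H*H**2 = -3*H**3)
1/N(w(-46)/W(36)) = 1/(-3*(-46)**3/36) = 1/(-3*(-97336)*(1/36)) = 1/(292008*(1/36)) = 1/(24334/3) = 3/24334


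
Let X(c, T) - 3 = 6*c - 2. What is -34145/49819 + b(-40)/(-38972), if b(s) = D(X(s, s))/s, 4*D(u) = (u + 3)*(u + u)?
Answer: -25911481081/38830921360 ≈ -0.66729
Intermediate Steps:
X(c, T) = 1 + 6*c (X(c, T) = 3 + (6*c - 2) = 3 + (-2 + 6*c) = 1 + 6*c)
D(u) = u*(3 + u)/2 (D(u) = ((u + 3)*(u + u))/4 = ((3 + u)*(2*u))/4 = (2*u*(3 + u))/4 = u*(3 + u)/2)
b(s) = (1 + 6*s)*(4 + 6*s)/(2*s) (b(s) = ((1 + 6*s)*(3 + (1 + 6*s))/2)/s = ((1 + 6*s)*(4 + 6*s)/2)/s = (1 + 6*s)*(4 + 6*s)/(2*s))
-34145/49819 + b(-40)/(-38972) = -34145/49819 + (15 + 2/(-40) + 18*(-40))/(-38972) = -34145*1/49819 + (15 + 2*(-1/40) - 720)*(-1/38972) = -34145/49819 + (15 - 1/20 - 720)*(-1/38972) = -34145/49819 - 14101/20*(-1/38972) = -34145/49819 + 14101/779440 = -25911481081/38830921360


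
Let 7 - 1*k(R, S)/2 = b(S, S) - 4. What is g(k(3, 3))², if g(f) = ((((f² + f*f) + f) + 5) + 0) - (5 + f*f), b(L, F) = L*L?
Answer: 400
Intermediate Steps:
b(L, F) = L²
k(R, S) = 22 - 2*S² (k(R, S) = 14 - 2*(S² - 4) = 14 - 2*(-4 + S²) = 14 + (8 - 2*S²) = 22 - 2*S²)
g(f) = f + f² (g(f) = ((((f² + f²) + f) + 5) + 0) - (5 + f²) = (((2*f² + f) + 5) + 0) + (-5 - f²) = (((f + 2*f²) + 5) + 0) + (-5 - f²) = ((5 + f + 2*f²) + 0) + (-5 - f²) = (5 + f + 2*f²) + (-5 - f²) = f + f²)
g(k(3, 3))² = ((22 - 2*3²)*(1 + (22 - 2*3²)))² = ((22 - 2*9)*(1 + (22 - 2*9)))² = ((22 - 18)*(1 + (22 - 18)))² = (4*(1 + 4))² = (4*5)² = 20² = 400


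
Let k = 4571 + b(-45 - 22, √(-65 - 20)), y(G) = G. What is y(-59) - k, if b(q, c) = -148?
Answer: -4482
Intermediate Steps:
k = 4423 (k = 4571 - 148 = 4423)
y(-59) - k = -59 - 1*4423 = -59 - 4423 = -4482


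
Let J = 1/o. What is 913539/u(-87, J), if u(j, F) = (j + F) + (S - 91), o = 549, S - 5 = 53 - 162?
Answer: -501532911/154817 ≈ -3239.5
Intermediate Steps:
S = -104 (S = 5 + (53 - 162) = 5 - 109 = -104)
J = 1/549 ≈ 0.0018215
u(j, F) = -195 + F + j (u(j, F) = (j + F) + (-104 - 91) = (F + j) - 195 = -195 + F + j)
913539/u(-87, J) = 913539/(-195 + 1/549 - 87) = 913539/(-154817/549) = 913539*(-549/154817) = -501532911/154817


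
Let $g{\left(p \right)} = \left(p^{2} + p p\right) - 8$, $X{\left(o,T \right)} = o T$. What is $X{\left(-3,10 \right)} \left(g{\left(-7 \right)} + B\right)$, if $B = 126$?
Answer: $-6480$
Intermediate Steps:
$X{\left(o,T \right)} = T o$
$g{\left(p \right)} = -8 + 2 p^{2}$ ($g{\left(p \right)} = \left(p^{2} + p^{2}\right) - 8 = 2 p^{2} - 8 = -8 + 2 p^{2}$)
$X{\left(-3,10 \right)} \left(g{\left(-7 \right)} + B\right) = 10 \left(-3\right) \left(\left(-8 + 2 \left(-7\right)^{2}\right) + 126\right) = - 30 \left(\left(-8 + 2 \cdot 49\right) + 126\right) = - 30 \left(\left(-8 + 98\right) + 126\right) = - 30 \left(90 + 126\right) = \left(-30\right) 216 = -6480$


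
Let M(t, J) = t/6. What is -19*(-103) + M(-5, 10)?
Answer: 11737/6 ≈ 1956.2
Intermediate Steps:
M(t, J) = t/6 (M(t, J) = t*(⅙) = t/6)
-19*(-103) + M(-5, 10) = -19*(-103) + (⅙)*(-5) = 1957 - ⅚ = 11737/6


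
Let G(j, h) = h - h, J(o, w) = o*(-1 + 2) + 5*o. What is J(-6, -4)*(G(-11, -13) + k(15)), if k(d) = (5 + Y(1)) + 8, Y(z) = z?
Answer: -504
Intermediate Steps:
k(d) = 14 (k(d) = (5 + 1) + 8 = 6 + 8 = 14)
J(o, w) = 6*o (J(o, w) = o*1 + 5*o = o + 5*o = 6*o)
G(j, h) = 0
J(-6, -4)*(G(-11, -13) + k(15)) = (6*(-6))*(0 + 14) = -36*14 = -504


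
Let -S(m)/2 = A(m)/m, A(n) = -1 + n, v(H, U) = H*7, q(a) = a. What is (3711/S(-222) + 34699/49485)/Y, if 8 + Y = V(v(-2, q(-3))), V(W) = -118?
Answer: 10188086404/695214765 ≈ 14.655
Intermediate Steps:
v(H, U) = 7*H
Y = -126 (Y = -8 - 118 = -126)
S(m) = -2*(-1 + m)/m
(3711/S(-222) + 34699/49485)/Y = (3711/(-2 + 2/(-222)) + 34699/49485)/(-126) = (3711/(-2 + 2*(-1/222)) + 34699*(1/49485))*(-1/126) = (3711/(-2 - 1/111) + 34699/49485)*(-1/126) = (3711/(-223/111) + 34699/49485)*(-1/126) = (3711*(-111/223) + 34699/49485)*(-1/126) = (-411921/223 + 34699/49485)*(-1/126) = -20376172808/11035155*(-1/126) = 10188086404/695214765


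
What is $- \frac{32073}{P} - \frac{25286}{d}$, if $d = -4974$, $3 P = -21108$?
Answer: $\frac{168721699}{17498532} \approx 9.642$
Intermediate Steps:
$P = -7036$ ($P = \frac{1}{3} \left(-21108\right) = -7036$)
$- \frac{32073}{P} - \frac{25286}{d} = - \frac{32073}{-7036} - \frac{25286}{-4974} = \left(-32073\right) \left(- \frac{1}{7036}\right) - - \frac{12643}{2487} = \frac{32073}{7036} + \frac{12643}{2487} = \frac{168721699}{17498532}$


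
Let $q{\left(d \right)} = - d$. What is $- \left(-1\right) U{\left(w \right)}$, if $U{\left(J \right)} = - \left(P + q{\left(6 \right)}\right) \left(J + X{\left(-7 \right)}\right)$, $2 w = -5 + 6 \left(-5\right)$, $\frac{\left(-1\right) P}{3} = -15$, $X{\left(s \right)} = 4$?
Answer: $\frac{1053}{2} \approx 526.5$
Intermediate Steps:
$P = 45$ ($P = \left(-3\right) \left(-15\right) = 45$)
$w = - \frac{35}{2}$ ($w = \frac{-5 + 6 \left(-5\right)}{2} = \frac{-5 - 30}{2} = \frac{1}{2} \left(-35\right) = - \frac{35}{2} \approx -17.5$)
$U{\left(J \right)} = -156 - 39 J$ ($U{\left(J \right)} = - \left(45 - 6\right) \left(J + 4\right) = - \left(45 - 6\right) \left(4 + J\right) = - 39 \left(4 + J\right) = - (156 + 39 J) = -156 - 39 J$)
$- \left(-1\right) U{\left(w \right)} = - \left(-1\right) \left(-156 - - \frac{1365}{2}\right) = - \left(-1\right) \left(-156 + \frac{1365}{2}\right) = - \frac{\left(-1\right) 1053}{2} = \left(-1\right) \left(- \frac{1053}{2}\right) = \frac{1053}{2}$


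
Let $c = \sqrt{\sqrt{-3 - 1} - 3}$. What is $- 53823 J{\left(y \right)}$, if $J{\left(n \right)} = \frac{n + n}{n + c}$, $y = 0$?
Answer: $0$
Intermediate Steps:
$c = \sqrt{-3 + 2 i}$ ($c = \sqrt{\sqrt{-4} - 3} = \sqrt{2 i - 3} = \sqrt{-3 + 2 i} \approx 0.55025 + 1.8174 i$)
$J{\left(n \right)} = \frac{2 n}{n + \sqrt{-3 + 2 i}}$ ($J{\left(n \right)} = \frac{n + n}{n + \sqrt{-3 + 2 i}} = \frac{2 n}{n + \sqrt{-3 + 2 i}}$)
$- 53823 J{\left(y \right)} = - 53823 \cdot 2 \cdot 0 \frac{1}{0 + \sqrt{-3 + 2 i}} = - 53823 \cdot 2 \cdot 0 \frac{1}{\sqrt{-3 + 2 i}} = \left(-53823\right) 0 = 0$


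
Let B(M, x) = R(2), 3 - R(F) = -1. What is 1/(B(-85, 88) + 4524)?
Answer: 1/4528 ≈ 0.00022085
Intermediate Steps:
R(F) = 4 (R(F) = 3 - 1*(-1) = 3 + 1 = 4)
B(M, x) = 4
1/(B(-85, 88) + 4524) = 1/(4 + 4524) = 1/4528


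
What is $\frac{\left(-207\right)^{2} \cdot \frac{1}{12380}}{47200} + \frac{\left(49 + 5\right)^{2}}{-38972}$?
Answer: $- \frac{425563466193}{5693185648000} \approx -0.07475$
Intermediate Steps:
$\frac{\left(-207\right)^{2} \cdot \frac{1}{12380}}{47200} + \frac{\left(49 + 5\right)^{2}}{-38972} = 42849 \cdot \frac{1}{12380} \cdot \frac{1}{47200} + 54^{2} \left(- \frac{1}{38972}\right) = \frac{42849}{12380} \cdot \frac{1}{47200} + 2916 \left(- \frac{1}{38972}\right) = \frac{42849}{584336000} - \frac{729}{9743} = - \frac{425563466193}{5693185648000}$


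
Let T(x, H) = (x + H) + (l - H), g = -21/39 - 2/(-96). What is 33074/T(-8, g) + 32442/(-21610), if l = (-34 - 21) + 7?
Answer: -179136473/302540 ≈ -592.11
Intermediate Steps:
l = -48 (l = -55 + 7 = -48)
g = -323/624 (g = -21*1/39 - 2*(-1/96) = -7/13 + 1/48 = -323/624 ≈ -0.51763)
T(x, H) = -48 + x (T(x, H) = (x + H) + (-48 - H) = (H + x) + (-48 - H) = -48 + x)
33074/T(-8, g) + 32442/(-21610) = 33074/(-48 - 8) + 32442/(-21610) = 33074/(-56) + 32442*(-1/21610) = 33074*(-1/56) - 16221/10805 = -16537/28 - 16221/10805 = -179136473/302540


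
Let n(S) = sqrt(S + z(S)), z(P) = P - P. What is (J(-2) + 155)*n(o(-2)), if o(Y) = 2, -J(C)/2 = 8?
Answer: 139*sqrt(2) ≈ 196.58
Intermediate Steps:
J(C) = -16 (J(C) = -2*8 = -16)
z(P) = 0
n(S) = sqrt(S) (n(S) = sqrt(S + 0) = sqrt(S))
(J(-2) + 155)*n(o(-2)) = (-16 + 155)*sqrt(2) = 139*sqrt(2)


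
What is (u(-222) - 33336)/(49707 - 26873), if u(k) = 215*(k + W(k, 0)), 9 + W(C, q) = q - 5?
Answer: -42038/11417 ≈ -3.6821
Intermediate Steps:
W(C, q) = -14 + q (W(C, q) = -9 + (q - 5) = -9 + (-5 + q) = -14 + q)
u(k) = -3010 + 215*k (u(k) = 215*(k + (-14 + 0)) = 215*(k - 14) = 215*(-14 + k) = -3010 + 215*k)
(u(-222) - 33336)/(49707 - 26873) = ((-3010 + 215*(-222)) - 33336)/(49707 - 26873) = ((-3010 - 47730) - 33336)/22834 = (-50740 - 33336)*(1/22834) = -84076*1/22834 = -42038/11417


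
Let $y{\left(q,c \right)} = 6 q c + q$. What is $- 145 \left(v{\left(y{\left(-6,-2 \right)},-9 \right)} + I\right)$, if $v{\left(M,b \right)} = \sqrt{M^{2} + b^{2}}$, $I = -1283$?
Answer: $186035 - 435 \sqrt{493} \approx 1.7638 \cdot 10^{5}$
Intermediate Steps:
$y{\left(q,c \right)} = q + 6 c q$ ($y{\left(q,c \right)} = 6 c q + q = q + 6 c q$)
$- 145 \left(v{\left(y{\left(-6,-2 \right)},-9 \right)} + I\right) = - 145 \left(\sqrt{\left(- 6 \left(1 + 6 \left(-2\right)\right)\right)^{2} + \left(-9\right)^{2}} - 1283\right) = - 145 \left(\sqrt{\left(- 6 \left(1 - 12\right)\right)^{2} + 81} - 1283\right) = - 145 \left(\sqrt{\left(\left(-6\right) \left(-11\right)\right)^{2} + 81} - 1283\right) = - 145 \left(\sqrt{66^{2} + 81} - 1283\right) = - 145 \left(\sqrt{4356 + 81} - 1283\right) = - 145 \left(\sqrt{4437} - 1283\right) = - 145 \left(3 \sqrt{493} - 1283\right) = - 145 \left(-1283 + 3 \sqrt{493}\right) = 186035 - 435 \sqrt{493}$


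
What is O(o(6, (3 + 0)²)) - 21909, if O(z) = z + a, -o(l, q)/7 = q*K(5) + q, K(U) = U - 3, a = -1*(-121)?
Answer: -21977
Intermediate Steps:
a = 121
K(U) = -3 + U
o(l, q) = -21*q (o(l, q) = -7*(q*(-3 + 5) + q) = -7*(q*2 + q) = -7*(2*q + q) = -21*q)
O(z) = 121 + z (O(z) = z + 121 = 121 + z)
O(o(6, (3 + 0)²)) - 21909 = (121 - 21*(3 + 0)²) - 21909 = (121 - 21*3²) - 21909 = (121 - 21*9) - 21909 = (121 - 189) - 21909 = -68 - 21909 = -21977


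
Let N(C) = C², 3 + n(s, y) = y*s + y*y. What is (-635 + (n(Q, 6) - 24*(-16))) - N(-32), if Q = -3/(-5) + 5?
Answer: -6042/5 ≈ -1208.4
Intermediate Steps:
Q = 28/5 (Q = -3*(-⅕) + 5 = ⅗ + 5 = 28/5 ≈ 5.6000)
n(s, y) = -3 + y² + s*y (n(s, y) = -3 + (y*s + y*y) = -3 + (s*y + y²) = -3 + (y² + s*y) = -3 + y² + s*y)
(-635 + (n(Q, 6) - 24*(-16))) - N(-32) = (-635 + ((-3 + 6² + (28/5)*6) - 24*(-16))) - 1*(-32)² = (-635 + ((-3 + 36 + 168/5) + 384)) - 1*1024 = (-635 + (333/5 + 384)) - 1024 = (-635 + 2253/5) - 1024 = -922/5 - 1024 = -6042/5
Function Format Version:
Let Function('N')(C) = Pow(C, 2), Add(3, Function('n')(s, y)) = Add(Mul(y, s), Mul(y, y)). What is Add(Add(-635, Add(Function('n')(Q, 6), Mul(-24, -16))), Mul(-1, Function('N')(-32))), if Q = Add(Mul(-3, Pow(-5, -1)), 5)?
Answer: Rational(-6042, 5) ≈ -1208.4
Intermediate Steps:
Q = Rational(28, 5) (Q = Add(Mul(-3, Rational(-1, 5)), 5) = Add(Rational(3, 5), 5) = Rational(28, 5) ≈ 5.6000)
Function('n')(s, y) = Add(-3, Pow(y, 2), Mul(s, y)) (Function('n')(s, y) = Add(-3, Add(Mul(y, s), Mul(y, y))) = Add(-3, Add(Mul(s, y), Pow(y, 2))) = Add(-3, Add(Pow(y, 2), Mul(s, y))) = Add(-3, Pow(y, 2), Mul(s, y)))
Add(Add(-635, Add(Function('n')(Q, 6), Mul(-24, -16))), Mul(-1, Function('N')(-32))) = Add(Add(-635, Add(Add(-3, Pow(6, 2), Mul(Rational(28, 5), 6)), Mul(-24, -16))), Mul(-1, Pow(-32, 2))) = Add(Add(-635, Add(Add(-3, 36, Rational(168, 5)), 384)), Mul(-1, 1024)) = Add(Add(-635, Add(Rational(333, 5), 384)), -1024) = Add(Add(-635, Rational(2253, 5)), -1024) = Add(Rational(-922, 5), -1024) = Rational(-6042, 5)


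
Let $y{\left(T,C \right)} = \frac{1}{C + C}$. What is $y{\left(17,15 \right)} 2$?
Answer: $\frac{1}{15} \approx 0.066667$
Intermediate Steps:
$y{\left(T,C \right)} = \frac{1}{2 C}$
$y{\left(17,15 \right)} 2 = \frac{1}{2 \cdot 15} \cdot 2 = \frac{1}{2} \cdot \frac{1}{15} \cdot 2 = \frac{1}{30} \cdot 2 = \frac{1}{15}$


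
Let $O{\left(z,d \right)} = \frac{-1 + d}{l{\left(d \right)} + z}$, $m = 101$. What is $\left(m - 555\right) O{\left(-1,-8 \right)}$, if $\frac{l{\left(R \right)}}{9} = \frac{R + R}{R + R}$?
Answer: $\frac{2043}{4} \approx 510.75$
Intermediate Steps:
$l{\left(R \right)} = 9$ ($l{\left(R \right)} = 9 \frac{R + R}{R + R} = 9 \frac{2 R}{2 R} = 9 \cdot 2 R \frac{1}{2 R} = 9 \cdot 1 = 9$)
$O{\left(z,d \right)} = \frac{-1 + d}{9 + z}$
$\left(m - 555\right) O{\left(-1,-8 \right)} = \left(101 - 555\right) \frac{-1 - 8}{9 - 1} = \left(101 - 555\right) \frac{1}{8} \left(-9\right) = - 454 \cdot \frac{1}{8} \left(-9\right) = \left(-454\right) \left(- \frac{9}{8}\right) = \frac{2043}{4}$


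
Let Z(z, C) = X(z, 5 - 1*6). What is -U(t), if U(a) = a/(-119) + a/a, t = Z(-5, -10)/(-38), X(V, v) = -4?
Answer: -2259/2261 ≈ -0.99911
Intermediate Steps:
Z(z, C) = -4
t = 2/19 (t = -4/(-38) = -4*(-1/38) = 2/19 ≈ 0.10526)
U(a) = 1 - a/119 (U(a) = a*(-1/119) + 1 = -a/119 + 1 = 1 - a/119)
-U(t) = -(1 - 1/119*2/19) = -(1 - 2/2261) = -1*2259/2261 = -2259/2261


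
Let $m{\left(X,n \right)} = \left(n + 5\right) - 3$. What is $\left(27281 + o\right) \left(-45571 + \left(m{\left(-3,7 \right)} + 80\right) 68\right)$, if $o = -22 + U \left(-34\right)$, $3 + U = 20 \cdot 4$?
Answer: $-973787679$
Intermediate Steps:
$U = 77$ ($U = -3 + 20 \cdot 4 = -3 + 80 = 77$)
$o = -2640$ ($o = -22 + 77 \left(-34\right) = -22 - 2618 = -2640$)
$m{\left(X,n \right)} = 2 + n$ ($m{\left(X,n \right)} = \left(5 + n\right) - 3 = 2 + n$)
$\left(27281 + o\right) \left(-45571 + \left(m{\left(-3,7 \right)} + 80\right) 68\right) = \left(27281 - 2640\right) \left(-45571 + \left(\left(2 + 7\right) + 80\right) 68\right) = 24641 \left(-45571 + \left(9 + 80\right) 68\right) = 24641 \left(-45571 + 89 \cdot 68\right) = 24641 \left(-45571 + 6052\right) = 24641 \left(-39519\right) = -973787679$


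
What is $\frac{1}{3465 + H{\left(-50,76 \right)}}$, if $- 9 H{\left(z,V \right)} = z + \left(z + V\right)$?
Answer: $\frac{3}{10403} \approx 0.00028838$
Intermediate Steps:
$H{\left(z,V \right)} = - \frac{2 z}{9} - \frac{V}{9}$ ($H{\left(z,V \right)} = - \frac{z + \left(z + V\right)}{9} = - \frac{z + \left(V + z\right)}{9} = - \frac{V + 2 z}{9} = - \frac{2 z}{9} - \frac{V}{9}$)
$\frac{1}{3465 + H{\left(-50,76 \right)}} = \frac{1}{3465 - - \frac{8}{3}} = \frac{1}{3465 + \left(\frac{100}{9} - \frac{76}{9}\right)} = \frac{1}{3465 + \frac{8}{3}} = \frac{1}{\frac{10403}{3}} = \frac{3}{10403}$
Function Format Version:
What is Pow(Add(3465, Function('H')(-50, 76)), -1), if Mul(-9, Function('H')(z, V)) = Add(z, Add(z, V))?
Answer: Rational(3, 10403) ≈ 0.00028838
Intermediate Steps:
Function('H')(z, V) = Add(Mul(Rational(-2, 9), z), Mul(Rational(-1, 9), V)) (Function('H')(z, V) = Mul(Rational(-1, 9), Add(z, Add(z, V))) = Mul(Rational(-1, 9), Add(z, Add(V, z))) = Mul(Rational(-1, 9), Add(V, Mul(2, z))) = Add(Mul(Rational(-2, 9), z), Mul(Rational(-1, 9), V)))
Pow(Add(3465, Function('H')(-50, 76)), -1) = Pow(Add(3465, Add(Mul(Rational(-2, 9), -50), Mul(Rational(-1, 9), 76))), -1) = Pow(Add(3465, Add(Rational(100, 9), Rational(-76, 9))), -1) = Pow(Add(3465, Rational(8, 3)), -1) = Pow(Rational(10403, 3), -1) = Rational(3, 10403)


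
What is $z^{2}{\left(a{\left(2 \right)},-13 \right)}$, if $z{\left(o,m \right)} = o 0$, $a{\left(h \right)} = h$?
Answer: $0$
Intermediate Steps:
$z{\left(o,m \right)} = 0$
$z^{2}{\left(a{\left(2 \right)},-13 \right)} = 0^{2} = 0$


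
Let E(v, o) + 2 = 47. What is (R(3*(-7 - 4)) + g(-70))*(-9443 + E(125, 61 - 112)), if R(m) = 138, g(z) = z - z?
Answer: -1296924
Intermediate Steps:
E(v, o) = 45 (E(v, o) = -2 + 47 = 45)
g(z) = 0
(R(3*(-7 - 4)) + g(-70))*(-9443 + E(125, 61 - 112)) = (138 + 0)*(-9443 + 45) = 138*(-9398) = -1296924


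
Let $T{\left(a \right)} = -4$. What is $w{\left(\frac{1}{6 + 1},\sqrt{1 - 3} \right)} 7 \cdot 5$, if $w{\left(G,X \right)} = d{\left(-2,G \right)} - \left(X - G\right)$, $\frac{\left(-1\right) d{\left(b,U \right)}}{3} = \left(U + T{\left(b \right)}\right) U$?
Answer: $\frac{440}{7} - 35 i \sqrt{2} \approx 62.857 - 49.497 i$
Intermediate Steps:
$d{\left(b,U \right)} = - 3 U \left(-4 + U\right)$ ($d{\left(b,U \right)} = - 3 \left(U - 4\right) U = - 3 \left(-4 + U\right) U = - 3 U \left(-4 + U\right)$)
$w{\left(G,X \right)} = G - X + 3 G \left(4 - G\right)$ ($w{\left(G,X \right)} = 3 G \left(4 - G\right) - \left(X - G\right) = 3 G \left(4 - G\right) + \left(G - X\right) = G - X + 3 G \left(4 - G\right)$)
$w{\left(\frac{1}{6 + 1},\sqrt{1 - 3} \right)} 7 \cdot 5 = \left(\frac{1}{6 + 1} - \sqrt{1 - 3} - \frac{3 \left(-4 + \frac{1}{6 + 1}\right)}{6 + 1}\right) 7 \cdot 5 = \left(\frac{1}{7} - \sqrt{-2} - \frac{3 \left(-4 + \frac{1}{7}\right)}{7}\right) 7 \cdot 5 = \left(\frac{1}{7} - i \sqrt{2} - \frac{3 \left(-4 + \frac{1}{7}\right)}{7}\right) 7 \cdot 5 = \left(\frac{1}{7} - i \sqrt{2} - \frac{3}{7} \left(- \frac{27}{7}\right)\right) 7 \cdot 5 = \left(\frac{1}{7} - i \sqrt{2} + \frac{81}{49}\right) 7 \cdot 5 = \left(\frac{88}{49} - i \sqrt{2}\right) 7 \cdot 5 = \left(\frac{88}{7} - 7 i \sqrt{2}\right) 5 = \frac{440}{7} - 35 i \sqrt{2}$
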